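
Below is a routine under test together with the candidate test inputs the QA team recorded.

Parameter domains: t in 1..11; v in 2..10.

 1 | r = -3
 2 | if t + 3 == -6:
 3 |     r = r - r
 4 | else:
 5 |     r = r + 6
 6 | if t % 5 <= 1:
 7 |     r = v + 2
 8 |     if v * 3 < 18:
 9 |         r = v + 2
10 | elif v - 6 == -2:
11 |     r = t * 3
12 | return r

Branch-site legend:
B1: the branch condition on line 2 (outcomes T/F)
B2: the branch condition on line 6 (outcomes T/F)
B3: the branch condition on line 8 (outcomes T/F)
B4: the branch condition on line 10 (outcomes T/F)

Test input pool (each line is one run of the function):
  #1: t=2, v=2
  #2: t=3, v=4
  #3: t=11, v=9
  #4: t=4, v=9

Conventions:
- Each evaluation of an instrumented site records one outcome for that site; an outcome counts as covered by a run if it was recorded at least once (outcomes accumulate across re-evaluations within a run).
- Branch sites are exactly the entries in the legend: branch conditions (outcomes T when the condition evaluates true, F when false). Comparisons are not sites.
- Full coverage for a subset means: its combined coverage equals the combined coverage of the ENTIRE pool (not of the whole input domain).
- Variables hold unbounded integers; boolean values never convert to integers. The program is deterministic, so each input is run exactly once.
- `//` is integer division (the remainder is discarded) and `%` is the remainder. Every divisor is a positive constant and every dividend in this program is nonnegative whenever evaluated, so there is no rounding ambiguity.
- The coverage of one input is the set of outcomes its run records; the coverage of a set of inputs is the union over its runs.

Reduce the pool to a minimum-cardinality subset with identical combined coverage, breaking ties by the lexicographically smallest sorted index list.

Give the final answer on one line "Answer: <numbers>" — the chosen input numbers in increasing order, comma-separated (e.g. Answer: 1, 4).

input #1 (t=2, v=2): events B1->F, B2->F, B4->F; covers B1=F, B2=F, B4=F
input #2 (t=3, v=4): events B1->F, B2->F, B4->T; covers B1=F, B2=F, B4=T
input #3 (t=11, v=9): events B1->F, B2->T, B3->F; covers B1=F, B2=T, B3=F
input #4 (t=4, v=9): events B1->F, B2->F, B4->F; covers B1=F, B2=F, B4=F
pool-wide coverage (6 outcomes): B1=F, B2=T, B2=F, B3=F, B4=T, B4=F
checked all size-1 subsets: none covers 6 outcomes (max 3/6)
checked all size-2 subsets: none covers 6 outcomes (max 5/6)
size 3: inputs {1, 2, 3} cover all 6 outcomes, and no lexicographically smaller subset of this size does

Answer: 1, 2, 3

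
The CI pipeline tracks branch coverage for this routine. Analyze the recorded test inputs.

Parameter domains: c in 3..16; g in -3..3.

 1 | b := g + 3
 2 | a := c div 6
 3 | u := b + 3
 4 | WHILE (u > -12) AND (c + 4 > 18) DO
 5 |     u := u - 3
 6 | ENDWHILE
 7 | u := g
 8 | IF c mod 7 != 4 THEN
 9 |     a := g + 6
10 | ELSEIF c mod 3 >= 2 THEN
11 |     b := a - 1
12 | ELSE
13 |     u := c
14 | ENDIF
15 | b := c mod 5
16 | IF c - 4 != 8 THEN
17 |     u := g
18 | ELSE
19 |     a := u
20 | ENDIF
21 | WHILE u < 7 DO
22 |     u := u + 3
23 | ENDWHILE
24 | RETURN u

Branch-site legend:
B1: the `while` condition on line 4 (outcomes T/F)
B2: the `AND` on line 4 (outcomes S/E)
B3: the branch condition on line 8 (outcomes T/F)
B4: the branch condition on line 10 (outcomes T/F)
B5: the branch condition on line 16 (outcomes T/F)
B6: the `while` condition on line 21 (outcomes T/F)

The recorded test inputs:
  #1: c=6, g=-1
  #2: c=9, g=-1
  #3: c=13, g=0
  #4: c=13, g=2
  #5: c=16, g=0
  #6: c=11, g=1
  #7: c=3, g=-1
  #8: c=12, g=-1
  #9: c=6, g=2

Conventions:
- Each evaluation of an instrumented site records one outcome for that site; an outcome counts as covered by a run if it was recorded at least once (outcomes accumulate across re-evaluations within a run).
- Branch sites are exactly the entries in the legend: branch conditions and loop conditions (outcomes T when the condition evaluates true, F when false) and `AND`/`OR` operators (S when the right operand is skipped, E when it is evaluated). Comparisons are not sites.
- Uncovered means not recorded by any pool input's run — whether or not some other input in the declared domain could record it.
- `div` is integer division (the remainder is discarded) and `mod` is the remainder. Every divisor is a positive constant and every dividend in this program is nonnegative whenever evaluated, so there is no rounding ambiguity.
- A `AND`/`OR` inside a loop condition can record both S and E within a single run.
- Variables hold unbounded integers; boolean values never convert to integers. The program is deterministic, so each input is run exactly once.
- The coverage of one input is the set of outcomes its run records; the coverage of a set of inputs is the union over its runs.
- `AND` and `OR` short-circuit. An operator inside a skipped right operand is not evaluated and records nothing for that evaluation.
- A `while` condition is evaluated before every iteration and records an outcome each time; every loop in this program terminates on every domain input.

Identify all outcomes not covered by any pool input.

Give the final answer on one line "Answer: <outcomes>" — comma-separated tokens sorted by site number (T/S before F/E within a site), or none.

input #1, c=6, g=-1: events B2->E, B1->F, B3->T, B5->T, B6->T, B6->T, B6->T, B6->F; outcomes B1=F, B2=E, B3=T, B5=T, B6=T, B6=F
input #2, c=9, g=-1: events B2->E, B1->F, B3->T, B5->T, B6->T, B6->T, B6->T, B6->F; outcomes B1=F, B2=E, B3=T, B5=T, B6=T, B6=F
input #3, c=13, g=0: events B2->E, B1->F, B3->T, B5->T, B6->T, B6->T, B6->T, B6->F; outcomes B1=F, B2=E, B3=T, B5=T, B6=T, B6=F
input #4, c=13, g=2: events B2->E, B1->F, B3->T, B5->T, B6->T, B6->T, B6->F; outcomes B1=F, B2=E, B3=T, B5=T, B6=T, B6=F
input #5, c=16, g=0: events B2->E, B1->T, B2->E, B1->T, B2->E, B1->T, B2->E, B1->T, B2->E, B1->T, B2->E, B1->T, B2->S, B1->F, ...; outcomes B1=T, B1=F, B2=S, B2=E, B3=T, B5=T, B6=T, B6=F
input #6, c=11, g=1: events B2->E, B1->F, B3->F, B4->T, B5->T, B6->T, B6->T, B6->F; outcomes B1=F, B2=E, B3=F, B4=T, B5=T, B6=T, B6=F
input #7, c=3, g=-1: events B2->E, B1->F, B3->T, B5->T, B6->T, B6->T, B6->T, B6->F; outcomes B1=F, B2=E, B3=T, B5=T, B6=T, B6=F
input #8, c=12, g=-1: events B2->E, B1->F, B3->T, B5->F, B6->T, B6->T, B6->T, B6->F; outcomes B1=F, B2=E, B3=T, B5=F, B6=T, B6=F
input #9, c=6, g=2: events B2->E, B1->F, B3->T, B5->T, B6->T, B6->T, B6->F; outcomes B1=F, B2=E, B3=T, B5=T, B6=T, B6=F
union over the pool: B1=T, B1=F, B2=S, B2=E, B3=T, B3=F, B4=T, B5=T, B5=F, B6=T, B6=F
uncovered (1 of 12): B4=F

Answer: B4=F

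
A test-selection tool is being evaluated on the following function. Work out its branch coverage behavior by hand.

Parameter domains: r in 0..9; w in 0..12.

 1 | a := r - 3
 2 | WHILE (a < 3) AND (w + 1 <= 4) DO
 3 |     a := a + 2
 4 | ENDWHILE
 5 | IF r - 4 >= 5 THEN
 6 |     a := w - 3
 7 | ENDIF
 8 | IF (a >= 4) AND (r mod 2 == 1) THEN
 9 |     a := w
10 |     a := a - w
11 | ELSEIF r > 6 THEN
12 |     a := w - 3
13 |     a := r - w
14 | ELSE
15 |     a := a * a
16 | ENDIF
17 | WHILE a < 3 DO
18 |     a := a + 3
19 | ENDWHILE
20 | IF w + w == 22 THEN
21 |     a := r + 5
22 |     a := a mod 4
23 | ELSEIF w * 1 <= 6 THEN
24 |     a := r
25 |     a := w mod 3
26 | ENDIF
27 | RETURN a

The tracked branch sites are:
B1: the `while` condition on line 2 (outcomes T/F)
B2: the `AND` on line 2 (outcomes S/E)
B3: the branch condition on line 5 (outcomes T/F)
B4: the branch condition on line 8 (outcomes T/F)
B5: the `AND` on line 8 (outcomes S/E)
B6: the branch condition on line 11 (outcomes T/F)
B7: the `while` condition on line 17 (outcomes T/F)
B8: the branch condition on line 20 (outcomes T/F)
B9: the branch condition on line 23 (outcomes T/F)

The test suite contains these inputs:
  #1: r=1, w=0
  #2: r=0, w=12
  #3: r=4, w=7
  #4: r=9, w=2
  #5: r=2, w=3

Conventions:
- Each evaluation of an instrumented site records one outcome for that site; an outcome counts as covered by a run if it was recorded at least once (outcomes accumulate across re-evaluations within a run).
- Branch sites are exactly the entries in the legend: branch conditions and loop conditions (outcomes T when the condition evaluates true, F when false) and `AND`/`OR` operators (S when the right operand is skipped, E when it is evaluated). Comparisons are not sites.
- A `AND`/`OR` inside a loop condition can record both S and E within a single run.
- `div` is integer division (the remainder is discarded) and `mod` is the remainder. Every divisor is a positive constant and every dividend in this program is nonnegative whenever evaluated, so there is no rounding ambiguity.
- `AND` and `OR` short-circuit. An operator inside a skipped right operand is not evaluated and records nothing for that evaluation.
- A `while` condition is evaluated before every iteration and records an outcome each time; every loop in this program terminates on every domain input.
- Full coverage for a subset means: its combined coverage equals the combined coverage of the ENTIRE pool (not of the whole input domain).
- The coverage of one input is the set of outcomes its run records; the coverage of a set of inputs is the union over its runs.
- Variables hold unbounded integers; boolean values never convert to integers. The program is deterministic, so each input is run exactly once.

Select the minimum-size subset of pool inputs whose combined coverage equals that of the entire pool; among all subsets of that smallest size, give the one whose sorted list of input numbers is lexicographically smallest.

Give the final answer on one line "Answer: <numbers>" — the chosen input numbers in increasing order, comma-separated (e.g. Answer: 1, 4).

run #1 (r=1, w=0) records B1=T, B1=F, B2=S, B2=E, B3=F, B4=T, B5=E, B7=T, B7=F, B8=F, B9=T
run #2 (r=0, w=12) records B1=F, B2=E, B3=F, B4=F, B5=S, B6=F, B7=F, B8=F, B9=F
run #3 (r=4, w=7) records B1=F, B2=E, B3=F, B4=F, B5=S, B6=F, B7=T, B7=F, B8=F, B9=F
run #4 (r=9, w=2) records B1=F, B2=S, B3=T, B4=F, B5=S, B6=T, B7=F, B8=F, B9=T
run #5 (r=2, w=3) records B1=T, B1=F, B2=S, B2=E, B3=F, B4=F, B5=S, B6=F, B7=F, B8=F, B9=T
union over all inputs: B1=T, B1=F, B2=S, B2=E, B3=T, B3=F, B4=T, B4=F, B5=S, B5=E, B6=T, B6=F, B7=T, B7=F, B8=F, B9=T, B9=F (17 outcomes)
every size-1 subset falls short of the 17 outcomes (best: 11/17)
every size-2 subset falls short of the 17 outcomes (best: 15/17)
size 3: inputs {1, 2, 4} cover all 17 outcomes, and no lexicographically smaller subset of this size does

Answer: 1, 2, 4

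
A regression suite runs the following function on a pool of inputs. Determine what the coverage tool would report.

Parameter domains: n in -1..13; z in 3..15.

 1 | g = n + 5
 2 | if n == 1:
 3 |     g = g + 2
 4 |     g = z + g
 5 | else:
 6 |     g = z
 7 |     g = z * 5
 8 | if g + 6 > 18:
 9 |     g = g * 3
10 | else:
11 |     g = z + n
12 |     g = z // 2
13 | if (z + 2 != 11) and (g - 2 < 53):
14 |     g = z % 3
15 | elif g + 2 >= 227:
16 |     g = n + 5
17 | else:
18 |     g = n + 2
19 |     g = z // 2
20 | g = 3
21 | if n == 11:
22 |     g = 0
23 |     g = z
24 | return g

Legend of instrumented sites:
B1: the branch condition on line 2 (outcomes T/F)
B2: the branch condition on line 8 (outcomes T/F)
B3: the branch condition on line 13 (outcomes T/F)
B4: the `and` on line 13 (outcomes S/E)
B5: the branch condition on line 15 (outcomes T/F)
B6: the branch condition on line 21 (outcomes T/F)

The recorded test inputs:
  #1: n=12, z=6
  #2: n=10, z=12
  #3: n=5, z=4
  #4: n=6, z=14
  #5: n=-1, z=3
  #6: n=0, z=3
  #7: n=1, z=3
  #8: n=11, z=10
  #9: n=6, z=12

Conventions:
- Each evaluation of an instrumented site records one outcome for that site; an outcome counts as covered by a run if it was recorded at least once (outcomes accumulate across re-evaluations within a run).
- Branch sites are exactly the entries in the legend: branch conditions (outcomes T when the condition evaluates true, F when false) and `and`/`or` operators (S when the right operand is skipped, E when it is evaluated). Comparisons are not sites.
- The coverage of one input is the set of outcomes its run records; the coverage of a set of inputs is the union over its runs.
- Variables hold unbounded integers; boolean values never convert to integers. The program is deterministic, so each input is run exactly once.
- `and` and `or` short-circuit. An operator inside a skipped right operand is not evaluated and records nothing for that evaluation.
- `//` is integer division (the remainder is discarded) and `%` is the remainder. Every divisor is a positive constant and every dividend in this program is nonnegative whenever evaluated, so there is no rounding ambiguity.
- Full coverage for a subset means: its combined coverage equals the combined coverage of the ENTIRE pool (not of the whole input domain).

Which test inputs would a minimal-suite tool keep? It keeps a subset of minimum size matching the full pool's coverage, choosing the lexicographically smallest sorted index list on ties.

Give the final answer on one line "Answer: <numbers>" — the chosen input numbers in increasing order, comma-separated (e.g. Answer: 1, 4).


#1 (n=12, z=6) -> B1->F, B2->T, B4->E, B3->F, B5->F, B6->F; covered: B1=F, B2=T, B3=F, B4=E, B5=F, B6=F
#2 (n=10, z=12) -> B1->F, B2->T, B4->E, B3->F, B5->F, B6->F; covered: B1=F, B2=T, B3=F, B4=E, B5=F, B6=F
#3 (n=5, z=4) -> B1->F, B2->T, B4->E, B3->F, B5->F, B6->F; covered: B1=F, B2=T, B3=F, B4=E, B5=F, B6=F
#4 (n=6, z=14) -> B1->F, B2->T, B4->E, B3->F, B5->F, B6->F; covered: B1=F, B2=T, B3=F, B4=E, B5=F, B6=F
#5 (n=-1, z=3) -> B1->F, B2->T, B4->E, B3->T, B6->F; covered: B1=F, B2=T, B3=T, B4=E, B6=F
#6 (n=0, z=3) -> B1->F, B2->T, B4->E, B3->T, B6->F; covered: B1=F, B2=T, B3=T, B4=E, B6=F
#7 (n=1, z=3) -> B1->T, B2->F, B4->E, B3->T, B6->F; covered: B1=T, B2=F, B3=T, B4=E, B6=F
#8 (n=11, z=10) -> B1->F, B2->T, B4->E, B3->F, B5->F, B6->T; covered: B1=F, B2=T, B3=F, B4=E, B5=F, B6=T
#9 (n=6, z=12) -> B1->F, B2->T, B4->E, B3->F, B5->F, B6->F; covered: B1=F, B2=T, B3=F, B4=E, B5=F, B6=F
the full pool covers 10 outcomes: B1=T, B1=F, B2=T, B2=F, B3=T, B3=F, B4=E, B5=F, B6=T, B6=F
size 1 is not enough: best union over all size-1 subsets is 6/10
the canonical winner is {7, 8}: size 2, full 10-outcome coverage, earliest index list among size-2 covers
Answer: 7, 8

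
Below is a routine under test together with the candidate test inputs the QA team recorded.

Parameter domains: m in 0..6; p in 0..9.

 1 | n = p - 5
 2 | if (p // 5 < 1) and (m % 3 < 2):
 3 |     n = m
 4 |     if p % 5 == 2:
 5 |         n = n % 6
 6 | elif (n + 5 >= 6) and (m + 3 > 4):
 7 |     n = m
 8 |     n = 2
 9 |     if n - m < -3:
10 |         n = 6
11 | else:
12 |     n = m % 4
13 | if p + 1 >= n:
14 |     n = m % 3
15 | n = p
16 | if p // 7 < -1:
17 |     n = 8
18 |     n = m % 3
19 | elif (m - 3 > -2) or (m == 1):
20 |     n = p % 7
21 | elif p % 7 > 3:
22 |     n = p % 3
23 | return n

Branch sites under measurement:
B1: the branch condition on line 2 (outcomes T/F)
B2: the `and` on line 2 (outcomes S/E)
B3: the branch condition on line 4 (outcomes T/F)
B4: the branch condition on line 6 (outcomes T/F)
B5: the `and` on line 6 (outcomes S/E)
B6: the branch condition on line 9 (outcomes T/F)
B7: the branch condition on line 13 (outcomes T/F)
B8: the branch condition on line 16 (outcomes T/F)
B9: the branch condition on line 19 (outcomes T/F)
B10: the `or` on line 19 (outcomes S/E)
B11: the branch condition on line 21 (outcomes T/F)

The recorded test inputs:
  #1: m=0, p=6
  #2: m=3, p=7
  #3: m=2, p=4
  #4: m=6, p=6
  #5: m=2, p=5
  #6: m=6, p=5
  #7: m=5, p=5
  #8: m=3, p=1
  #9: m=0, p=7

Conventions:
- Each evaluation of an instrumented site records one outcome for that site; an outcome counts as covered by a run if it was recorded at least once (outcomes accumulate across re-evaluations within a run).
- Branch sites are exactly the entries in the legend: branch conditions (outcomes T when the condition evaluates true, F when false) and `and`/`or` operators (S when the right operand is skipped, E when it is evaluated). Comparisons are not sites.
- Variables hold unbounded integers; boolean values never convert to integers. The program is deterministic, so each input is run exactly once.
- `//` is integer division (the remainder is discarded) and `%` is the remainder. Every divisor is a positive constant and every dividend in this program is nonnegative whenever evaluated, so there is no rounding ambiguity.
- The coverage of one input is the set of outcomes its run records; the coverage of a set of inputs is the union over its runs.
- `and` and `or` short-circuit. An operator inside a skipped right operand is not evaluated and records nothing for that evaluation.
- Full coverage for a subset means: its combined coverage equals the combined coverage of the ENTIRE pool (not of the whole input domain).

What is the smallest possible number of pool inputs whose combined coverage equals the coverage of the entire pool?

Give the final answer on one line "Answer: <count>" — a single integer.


#1 (m=0, p=6) -> B2->S, B1->F, B5->E, B4->F, B7->T, B8->F, B10->E, B9->F, B11->T; covered: B1=F, B2=S, B4=F, B5=E, B7=T, B8=F, B9=F, B10=E, B11=T
#2 (m=3, p=7) -> B2->S, B1->F, B5->E, B4->T, B6->F, B7->T, B8->F, B10->S, B9->T; covered: B1=F, B2=S, B4=T, B5=E, B6=F, B7=T, B8=F, B9=T, B10=S
#3 (m=2, p=4) -> B2->E, B1->F, B5->S, B4->F, B7->T, B8->F, B10->S, B9->T; covered: B1=F, B2=E, B4=F, B5=S, B7=T, B8=F, B9=T, B10=S
#4 (m=6, p=6) -> B2->S, B1->F, B5->E, B4->T, B6->T, B7->T, B8->F, B10->S, B9->T; covered: B1=F, B2=S, B4=T, B5=E, B6=T, B7=T, B8=F, B9=T, B10=S
#5 (m=2, p=5) -> B2->S, B1->F, B5->S, B4->F, B7->T, B8->F, B10->S, B9->T; covered: B1=F, B2=S, B4=F, B5=S, B7=T, B8=F, B9=T, B10=S
#6 (m=6, p=5) -> B2->S, B1->F, B5->S, B4->F, B7->T, B8->F, B10->S, B9->T; covered: B1=F, B2=S, B4=F, B5=S, B7=T, B8=F, B9=T, B10=S
#7 (m=5, p=5) -> B2->S, B1->F, B5->S, B4->F, B7->T, B8->F, B10->S, B9->T; covered: B1=F, B2=S, B4=F, B5=S, B7=T, B8=F, B9=T, B10=S
#8 (m=3, p=1) -> B2->E, B1->T, B3->F, B7->F, B8->F, B10->S, B9->T; covered: B1=T, B2=E, B3=F, B7=F, B8=F, B9=T, B10=S
#9 (m=0, p=7) -> B2->S, B1->F, B5->E, B4->F, B7->T, B8->F, B10->E, B9->F, B11->F; covered: B1=F, B2=S, B4=F, B5=E, B7=T, B8=F, B9=F, B10=E, B11=F
the full pool covers 20 outcomes: B1=T, B1=F, B2=S, B2=E, B3=F, B4=T, B4=F, B5=S, B5=E, B6=T, B6=F, B7=T, B7=F, B8=F, B9=T, B9=F, B10=S, B10=E, B11=T, B11=F
checked all size-1 subsets: none covers 20 outcomes (max 9/20)
checked all size-2 subsets: none covers 20 outcomes (max 15/20)
checked all size-3 subsets: none covers 20 outcomes (max 17/20)
checked all size-4 subsets: none covers 20 outcomes (max 18/20)
checked all size-5 subsets: none covers 20 outcomes (max 19/20)
the canonical winner is {1, 2, 3, 4, 8, 9}: size 6, full 20-outcome coverage, earliest index list among size-6 covers
Answer: 6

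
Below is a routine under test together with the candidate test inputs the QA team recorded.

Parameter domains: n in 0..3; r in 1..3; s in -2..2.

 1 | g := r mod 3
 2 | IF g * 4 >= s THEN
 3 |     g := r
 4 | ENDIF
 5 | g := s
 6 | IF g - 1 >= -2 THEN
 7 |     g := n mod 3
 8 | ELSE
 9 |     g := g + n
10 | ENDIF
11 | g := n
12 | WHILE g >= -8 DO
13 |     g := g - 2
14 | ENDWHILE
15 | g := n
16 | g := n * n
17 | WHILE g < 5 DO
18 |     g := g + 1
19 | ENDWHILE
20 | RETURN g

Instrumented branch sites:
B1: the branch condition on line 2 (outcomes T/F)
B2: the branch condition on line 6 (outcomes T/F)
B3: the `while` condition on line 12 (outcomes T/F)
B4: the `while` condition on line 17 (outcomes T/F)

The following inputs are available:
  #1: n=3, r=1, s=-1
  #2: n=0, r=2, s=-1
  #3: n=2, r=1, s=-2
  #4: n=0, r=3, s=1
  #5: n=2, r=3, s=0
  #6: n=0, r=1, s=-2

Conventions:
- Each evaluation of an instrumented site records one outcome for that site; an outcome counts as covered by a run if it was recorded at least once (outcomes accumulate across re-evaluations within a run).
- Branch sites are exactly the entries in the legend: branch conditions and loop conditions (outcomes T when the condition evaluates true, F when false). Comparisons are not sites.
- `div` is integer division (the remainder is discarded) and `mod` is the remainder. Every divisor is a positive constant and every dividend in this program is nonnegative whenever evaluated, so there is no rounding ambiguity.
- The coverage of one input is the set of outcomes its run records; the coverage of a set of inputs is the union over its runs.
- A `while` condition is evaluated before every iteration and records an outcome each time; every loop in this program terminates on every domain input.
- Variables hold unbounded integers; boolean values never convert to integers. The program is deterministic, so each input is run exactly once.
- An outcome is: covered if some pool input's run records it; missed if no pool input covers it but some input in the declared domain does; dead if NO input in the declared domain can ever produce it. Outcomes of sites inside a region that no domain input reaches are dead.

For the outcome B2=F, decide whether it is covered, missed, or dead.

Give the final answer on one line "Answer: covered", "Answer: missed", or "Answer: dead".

B2=F is recorded by pool input(s) 3, 6 -> covered

Answer: covered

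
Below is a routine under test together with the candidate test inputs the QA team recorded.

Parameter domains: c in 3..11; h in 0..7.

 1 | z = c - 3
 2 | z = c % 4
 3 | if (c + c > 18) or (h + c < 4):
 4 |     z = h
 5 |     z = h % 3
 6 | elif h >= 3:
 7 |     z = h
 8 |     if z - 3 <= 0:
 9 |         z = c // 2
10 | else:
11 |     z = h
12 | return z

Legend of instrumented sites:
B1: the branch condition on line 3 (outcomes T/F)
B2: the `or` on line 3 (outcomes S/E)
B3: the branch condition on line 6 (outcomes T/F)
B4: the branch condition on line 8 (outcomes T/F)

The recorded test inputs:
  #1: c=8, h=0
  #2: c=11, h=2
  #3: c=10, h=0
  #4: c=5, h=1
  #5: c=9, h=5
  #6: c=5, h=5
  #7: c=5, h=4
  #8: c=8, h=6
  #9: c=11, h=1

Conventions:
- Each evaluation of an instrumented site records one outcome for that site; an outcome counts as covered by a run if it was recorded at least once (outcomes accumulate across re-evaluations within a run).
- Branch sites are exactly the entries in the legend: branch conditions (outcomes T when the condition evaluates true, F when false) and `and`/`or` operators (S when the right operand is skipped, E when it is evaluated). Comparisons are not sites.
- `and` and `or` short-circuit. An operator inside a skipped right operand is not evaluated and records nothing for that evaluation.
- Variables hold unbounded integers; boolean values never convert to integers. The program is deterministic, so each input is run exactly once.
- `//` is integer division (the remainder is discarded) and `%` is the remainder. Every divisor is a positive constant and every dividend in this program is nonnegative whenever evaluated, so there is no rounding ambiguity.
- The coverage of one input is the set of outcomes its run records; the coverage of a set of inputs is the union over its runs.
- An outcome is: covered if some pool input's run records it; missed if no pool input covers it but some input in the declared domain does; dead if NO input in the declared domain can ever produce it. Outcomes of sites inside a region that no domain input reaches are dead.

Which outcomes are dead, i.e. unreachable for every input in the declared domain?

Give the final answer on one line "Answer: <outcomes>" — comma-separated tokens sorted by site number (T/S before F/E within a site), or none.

sweeping the full domain (72 inputs) for each outcome:
  reachable outcomes have witnesses, e.g. B1=T (e.g. c=3, h=0), B1=F (e.g. c=3, h=1), B2=S (e.g. c=10, h=0), B2=E (e.g. c=3, h=0)

Answer: none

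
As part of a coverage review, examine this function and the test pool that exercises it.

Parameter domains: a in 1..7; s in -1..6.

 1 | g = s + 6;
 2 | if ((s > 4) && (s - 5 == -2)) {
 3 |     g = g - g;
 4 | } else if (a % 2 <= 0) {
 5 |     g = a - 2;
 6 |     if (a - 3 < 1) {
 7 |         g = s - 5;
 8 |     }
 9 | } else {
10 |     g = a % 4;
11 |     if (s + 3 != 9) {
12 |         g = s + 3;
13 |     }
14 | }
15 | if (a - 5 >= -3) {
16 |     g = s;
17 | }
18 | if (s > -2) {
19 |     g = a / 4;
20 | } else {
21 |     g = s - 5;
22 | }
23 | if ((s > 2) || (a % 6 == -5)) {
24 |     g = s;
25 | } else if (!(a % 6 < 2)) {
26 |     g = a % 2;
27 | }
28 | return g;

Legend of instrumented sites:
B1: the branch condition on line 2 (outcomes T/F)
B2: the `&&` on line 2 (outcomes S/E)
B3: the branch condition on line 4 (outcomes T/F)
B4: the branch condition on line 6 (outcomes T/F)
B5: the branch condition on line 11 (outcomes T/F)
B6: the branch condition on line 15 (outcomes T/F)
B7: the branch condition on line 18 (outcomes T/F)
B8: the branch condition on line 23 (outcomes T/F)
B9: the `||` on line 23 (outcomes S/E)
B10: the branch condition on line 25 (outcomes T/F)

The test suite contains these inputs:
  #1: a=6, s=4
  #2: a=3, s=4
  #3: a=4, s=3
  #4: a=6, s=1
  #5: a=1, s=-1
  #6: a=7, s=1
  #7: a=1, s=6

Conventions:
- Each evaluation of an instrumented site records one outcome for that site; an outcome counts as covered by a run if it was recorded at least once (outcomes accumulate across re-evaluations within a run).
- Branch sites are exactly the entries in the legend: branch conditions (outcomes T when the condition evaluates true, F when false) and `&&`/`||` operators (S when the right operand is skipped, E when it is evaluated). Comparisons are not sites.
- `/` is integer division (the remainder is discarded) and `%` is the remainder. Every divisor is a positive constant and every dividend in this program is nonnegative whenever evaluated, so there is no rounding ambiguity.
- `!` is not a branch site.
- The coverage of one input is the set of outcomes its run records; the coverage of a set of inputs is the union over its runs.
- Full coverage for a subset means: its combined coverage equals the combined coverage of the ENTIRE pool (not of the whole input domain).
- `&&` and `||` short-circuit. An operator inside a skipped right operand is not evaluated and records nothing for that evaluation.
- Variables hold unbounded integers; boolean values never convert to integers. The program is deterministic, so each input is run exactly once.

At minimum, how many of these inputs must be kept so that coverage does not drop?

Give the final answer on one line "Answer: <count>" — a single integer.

input #1, a=6, s=4: outcomes B1=F, B2=S, B3=T, B4=F, B6=T, B7=T, B8=T, B9=S
input #2, a=3, s=4: outcomes B1=F, B2=S, B3=F, B5=T, B6=T, B7=T, B8=T, B9=S
input #3, a=4, s=3: outcomes B1=F, B2=S, B3=T, B4=F, B6=T, B7=T, B8=T, B9=S
input #4, a=6, s=1: outcomes B1=F, B2=S, B3=T, B4=F, B6=T, B7=T, B8=F, B9=E, B10=F
input #5, a=1, s=-1: outcomes B1=F, B2=S, B3=F, B5=T, B6=F, B7=T, B8=F, B9=E, B10=F
input #6, a=7, s=1: outcomes B1=F, B2=S, B3=F, B5=T, B6=T, B7=T, B8=F, B9=E, B10=F
input #7, a=1, s=6: outcomes B1=F, B2=E, B3=F, B5=F, B6=F, B7=T, B8=T, B9=S
together the pool reaches 16 outcomes: B1=F, B2=S, B2=E, B3=T, B3=F, B4=F, B5=T, B5=F, B6=T, B6=F, B7=T, B8=T, B8=F, B9=S, B9=E, B10=F
every size-1 subset falls short of the 16 outcomes (best: 9/16)
every size-2 subset falls short of the 16 outcomes (best: 15/16)
at size 3, {1, 5, 7} reaches all 16 outcomes; every lexicographically earlier size-3 subset fails

Answer: 3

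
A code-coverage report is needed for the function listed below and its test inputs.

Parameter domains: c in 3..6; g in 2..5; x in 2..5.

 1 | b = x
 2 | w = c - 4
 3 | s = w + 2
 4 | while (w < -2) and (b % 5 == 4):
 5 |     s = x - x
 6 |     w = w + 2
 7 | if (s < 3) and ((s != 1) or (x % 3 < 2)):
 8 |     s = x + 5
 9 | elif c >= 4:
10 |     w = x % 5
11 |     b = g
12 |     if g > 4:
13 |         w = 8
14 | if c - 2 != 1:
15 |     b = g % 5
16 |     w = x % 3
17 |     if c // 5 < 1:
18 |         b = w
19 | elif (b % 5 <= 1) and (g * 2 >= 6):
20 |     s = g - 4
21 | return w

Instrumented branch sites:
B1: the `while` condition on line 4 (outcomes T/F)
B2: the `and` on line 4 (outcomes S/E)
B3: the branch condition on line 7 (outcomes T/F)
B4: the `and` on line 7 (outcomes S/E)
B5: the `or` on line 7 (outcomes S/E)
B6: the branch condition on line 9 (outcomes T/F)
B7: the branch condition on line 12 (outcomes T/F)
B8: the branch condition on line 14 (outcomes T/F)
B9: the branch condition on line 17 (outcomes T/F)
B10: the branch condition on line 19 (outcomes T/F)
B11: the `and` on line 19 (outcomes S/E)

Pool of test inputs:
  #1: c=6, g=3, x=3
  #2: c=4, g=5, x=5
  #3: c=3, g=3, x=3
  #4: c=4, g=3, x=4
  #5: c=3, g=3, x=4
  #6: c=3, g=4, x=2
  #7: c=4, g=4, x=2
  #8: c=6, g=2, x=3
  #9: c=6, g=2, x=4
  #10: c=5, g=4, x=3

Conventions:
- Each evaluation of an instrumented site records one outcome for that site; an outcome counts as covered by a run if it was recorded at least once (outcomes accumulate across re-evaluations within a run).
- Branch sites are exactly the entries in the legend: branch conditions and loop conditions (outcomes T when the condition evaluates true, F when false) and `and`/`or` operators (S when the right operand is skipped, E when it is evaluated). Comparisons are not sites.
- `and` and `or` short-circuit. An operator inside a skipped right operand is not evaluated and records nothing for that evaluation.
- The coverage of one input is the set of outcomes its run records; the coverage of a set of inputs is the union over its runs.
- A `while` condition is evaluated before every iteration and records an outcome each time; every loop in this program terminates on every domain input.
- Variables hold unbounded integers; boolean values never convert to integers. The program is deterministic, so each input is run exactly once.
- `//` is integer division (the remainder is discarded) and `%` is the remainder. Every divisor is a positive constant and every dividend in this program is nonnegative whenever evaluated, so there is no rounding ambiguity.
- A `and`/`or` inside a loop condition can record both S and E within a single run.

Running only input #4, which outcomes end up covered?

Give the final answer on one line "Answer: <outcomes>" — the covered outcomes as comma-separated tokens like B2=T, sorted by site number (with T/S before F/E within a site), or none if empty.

Event log for input #4 (c=4, g=3, x=4):
  B2->S, B1->F, B4->E, B5->S, B3->T, B8->T, B9->T
as a set, this run covers: B1=F, B2=S, B3=T, B4=E, B5=S, B8=T, B9=T

Answer: B1=F, B2=S, B3=T, B4=E, B5=S, B8=T, B9=T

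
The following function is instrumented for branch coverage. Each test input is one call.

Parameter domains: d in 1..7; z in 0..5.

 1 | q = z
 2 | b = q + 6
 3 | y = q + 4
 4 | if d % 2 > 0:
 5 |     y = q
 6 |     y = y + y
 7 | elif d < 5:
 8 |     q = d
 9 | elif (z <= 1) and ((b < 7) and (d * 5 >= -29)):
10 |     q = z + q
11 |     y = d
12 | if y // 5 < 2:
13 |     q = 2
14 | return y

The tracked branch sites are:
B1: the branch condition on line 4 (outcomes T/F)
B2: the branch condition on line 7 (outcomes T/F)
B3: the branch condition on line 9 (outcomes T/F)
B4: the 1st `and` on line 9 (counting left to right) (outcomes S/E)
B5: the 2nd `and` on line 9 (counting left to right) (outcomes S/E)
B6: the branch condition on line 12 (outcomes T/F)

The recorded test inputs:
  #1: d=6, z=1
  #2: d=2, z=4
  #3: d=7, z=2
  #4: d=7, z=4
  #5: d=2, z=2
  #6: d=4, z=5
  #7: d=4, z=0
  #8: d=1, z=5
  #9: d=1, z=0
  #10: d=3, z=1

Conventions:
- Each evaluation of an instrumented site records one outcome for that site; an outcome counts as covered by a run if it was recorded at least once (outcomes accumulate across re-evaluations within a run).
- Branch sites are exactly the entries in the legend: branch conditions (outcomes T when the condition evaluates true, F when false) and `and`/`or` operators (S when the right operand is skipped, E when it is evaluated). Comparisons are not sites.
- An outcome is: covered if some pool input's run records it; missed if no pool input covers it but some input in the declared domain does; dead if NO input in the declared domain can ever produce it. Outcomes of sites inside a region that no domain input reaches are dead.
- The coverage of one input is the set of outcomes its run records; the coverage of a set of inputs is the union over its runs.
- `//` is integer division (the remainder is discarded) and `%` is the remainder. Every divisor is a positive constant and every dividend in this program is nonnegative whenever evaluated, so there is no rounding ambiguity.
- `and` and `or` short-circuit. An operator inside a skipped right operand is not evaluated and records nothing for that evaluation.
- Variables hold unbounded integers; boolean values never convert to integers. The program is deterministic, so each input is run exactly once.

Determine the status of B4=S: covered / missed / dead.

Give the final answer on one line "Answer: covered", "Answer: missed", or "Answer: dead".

no pool input records B4=S
but domain input (d=6, z=2) does record it -> reachable, so missed

Answer: missed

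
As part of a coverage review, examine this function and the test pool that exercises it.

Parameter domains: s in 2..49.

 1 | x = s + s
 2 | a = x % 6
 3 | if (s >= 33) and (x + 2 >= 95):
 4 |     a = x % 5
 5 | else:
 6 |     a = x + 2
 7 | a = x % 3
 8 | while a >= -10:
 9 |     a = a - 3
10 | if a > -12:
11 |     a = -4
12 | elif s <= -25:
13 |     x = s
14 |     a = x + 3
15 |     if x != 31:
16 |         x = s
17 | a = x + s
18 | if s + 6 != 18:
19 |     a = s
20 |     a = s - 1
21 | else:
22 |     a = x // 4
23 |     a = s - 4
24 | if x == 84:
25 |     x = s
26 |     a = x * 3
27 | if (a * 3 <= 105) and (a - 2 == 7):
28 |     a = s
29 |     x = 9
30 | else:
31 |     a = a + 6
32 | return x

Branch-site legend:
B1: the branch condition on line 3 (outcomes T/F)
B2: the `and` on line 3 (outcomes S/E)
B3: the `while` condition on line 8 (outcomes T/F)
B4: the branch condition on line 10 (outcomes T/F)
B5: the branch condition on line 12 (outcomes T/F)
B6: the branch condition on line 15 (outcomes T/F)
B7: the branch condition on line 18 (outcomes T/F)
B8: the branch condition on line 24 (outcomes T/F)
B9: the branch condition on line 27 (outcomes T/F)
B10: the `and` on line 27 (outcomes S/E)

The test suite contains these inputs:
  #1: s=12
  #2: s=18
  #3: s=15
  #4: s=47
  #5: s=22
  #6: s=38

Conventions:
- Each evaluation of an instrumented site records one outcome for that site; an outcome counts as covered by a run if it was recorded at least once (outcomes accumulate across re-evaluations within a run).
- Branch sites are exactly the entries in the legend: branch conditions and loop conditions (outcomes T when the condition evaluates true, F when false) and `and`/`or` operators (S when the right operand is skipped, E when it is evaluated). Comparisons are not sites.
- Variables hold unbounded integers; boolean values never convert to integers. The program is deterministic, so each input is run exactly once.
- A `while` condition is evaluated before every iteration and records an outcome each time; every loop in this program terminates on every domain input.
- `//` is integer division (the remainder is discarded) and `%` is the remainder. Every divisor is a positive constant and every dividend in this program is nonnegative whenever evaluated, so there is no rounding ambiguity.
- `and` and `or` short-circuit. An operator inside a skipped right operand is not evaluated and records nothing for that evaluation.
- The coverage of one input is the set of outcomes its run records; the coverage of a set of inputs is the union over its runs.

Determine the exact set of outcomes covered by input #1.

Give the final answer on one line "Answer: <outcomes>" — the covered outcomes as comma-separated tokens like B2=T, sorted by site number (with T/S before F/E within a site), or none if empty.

Event log for input #1 (s=12):
  B2->S, B1->F, B3->T, B3->T, B3->T, B3->T, B3->F, B4->F, B5->F, B7->F
  B8->F, B10->E, B9->F
distinct outcomes covered: B1=F, B2=S, B3=T, B3=F, B4=F, B5=F, B7=F, B8=F, B9=F, B10=E

Answer: B1=F, B2=S, B3=T, B3=F, B4=F, B5=F, B7=F, B8=F, B9=F, B10=E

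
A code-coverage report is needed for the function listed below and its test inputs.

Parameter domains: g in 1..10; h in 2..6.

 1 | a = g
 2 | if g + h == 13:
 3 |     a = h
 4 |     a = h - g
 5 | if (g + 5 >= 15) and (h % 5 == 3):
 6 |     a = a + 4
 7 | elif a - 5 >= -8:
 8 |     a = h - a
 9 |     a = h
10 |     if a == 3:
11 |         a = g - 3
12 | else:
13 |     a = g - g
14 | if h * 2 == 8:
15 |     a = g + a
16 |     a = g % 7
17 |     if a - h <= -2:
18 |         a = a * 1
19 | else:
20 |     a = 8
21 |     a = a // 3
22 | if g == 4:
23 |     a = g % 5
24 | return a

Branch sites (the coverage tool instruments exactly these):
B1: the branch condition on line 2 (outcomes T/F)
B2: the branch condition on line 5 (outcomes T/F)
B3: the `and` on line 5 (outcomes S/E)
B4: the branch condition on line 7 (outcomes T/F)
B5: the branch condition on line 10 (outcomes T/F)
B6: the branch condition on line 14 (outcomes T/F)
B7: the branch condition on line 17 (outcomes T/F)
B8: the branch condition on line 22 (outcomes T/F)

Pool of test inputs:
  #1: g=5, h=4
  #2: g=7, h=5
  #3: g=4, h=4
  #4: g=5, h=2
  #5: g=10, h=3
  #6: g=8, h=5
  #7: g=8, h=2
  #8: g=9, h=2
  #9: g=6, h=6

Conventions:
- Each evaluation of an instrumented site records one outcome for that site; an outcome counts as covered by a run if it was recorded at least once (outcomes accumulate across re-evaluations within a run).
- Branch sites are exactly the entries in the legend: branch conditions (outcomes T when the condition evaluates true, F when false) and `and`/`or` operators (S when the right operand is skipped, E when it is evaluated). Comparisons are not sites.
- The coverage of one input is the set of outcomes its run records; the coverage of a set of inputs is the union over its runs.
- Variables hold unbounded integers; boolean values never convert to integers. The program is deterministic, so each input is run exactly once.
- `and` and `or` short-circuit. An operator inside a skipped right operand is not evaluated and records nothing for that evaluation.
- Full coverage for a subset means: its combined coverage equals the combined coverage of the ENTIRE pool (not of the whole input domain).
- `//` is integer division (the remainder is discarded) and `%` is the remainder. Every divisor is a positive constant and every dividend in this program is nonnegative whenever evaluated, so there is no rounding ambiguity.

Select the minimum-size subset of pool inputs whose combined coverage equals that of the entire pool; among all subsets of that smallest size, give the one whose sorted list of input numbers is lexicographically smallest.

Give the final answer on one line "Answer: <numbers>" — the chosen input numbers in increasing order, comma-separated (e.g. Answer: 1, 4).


run #1 (g=5, h=4) runs B1->F, B3->S, B2->F, B4->T, B5->F, B6->T, B7->F, B8->F; records B1=F, B2=F, B3=S, B4=T, B5=F, B6=T, B7=F, B8=F
run #2 (g=7, h=5) runs B1->F, B3->S, B2->F, B4->T, B5->F, B6->F, B8->F; records B1=F, B2=F, B3=S, B4=T, B5=F, B6=F, B8=F
run #3 (g=4, h=4) runs B1->F, B3->S, B2->F, B4->T, B5->F, B6->T, B7->F, B8->T; records B1=F, B2=F, B3=S, B4=T, B5=F, B6=T, B7=F, B8=T
run #4 (g=5, h=2) runs B1->F, B3->S, B2->F, B4->T, B5->F, B6->F, B8->F; records B1=F, B2=F, B3=S, B4=T, B5=F, B6=F, B8=F
run #5 (g=10, h=3) runs B1->T, B3->E, B2->T, B6->F, B8->F; records B1=T, B2=T, B3=E, B6=F, B8=F
run #6 (g=8, h=5) runs B1->T, B3->S, B2->F, B4->T, B5->F, B6->F, B8->F; records B1=T, B2=F, B3=S, B4=T, B5=F, B6=F, B8=F
run #7 (g=8, h=2) runs B1->F, B3->S, B2->F, B4->T, B5->F, B6->F, B8->F; records B1=F, B2=F, B3=S, B4=T, B5=F, B6=F, B8=F
run #8 (g=9, h=2) runs B1->F, B3->S, B2->F, B4->T, B5->F, B6->F, B8->F; records B1=F, B2=F, B3=S, B4=T, B5=F, B6=F, B8=F
run #9 (g=6, h=6) runs B1->F, B3->S, B2->F, B4->T, B5->F, B6->F, B8->F; records B1=F, B2=F, B3=S, B4=T, B5=F, B6=F, B8=F
together the pool reaches 13 outcomes: B1=T, B1=F, B2=T, B2=F, B3=S, B3=E, B4=T, B5=F, B6=T, B6=F, B7=F, B8=T, B8=F
every size-1 subset falls short of the 13 outcomes (best: 8/13)
at size 2, {3, 5} reaches all 13 outcomes; every lexicographically earlier size-2 subset fails
Answer: 3, 5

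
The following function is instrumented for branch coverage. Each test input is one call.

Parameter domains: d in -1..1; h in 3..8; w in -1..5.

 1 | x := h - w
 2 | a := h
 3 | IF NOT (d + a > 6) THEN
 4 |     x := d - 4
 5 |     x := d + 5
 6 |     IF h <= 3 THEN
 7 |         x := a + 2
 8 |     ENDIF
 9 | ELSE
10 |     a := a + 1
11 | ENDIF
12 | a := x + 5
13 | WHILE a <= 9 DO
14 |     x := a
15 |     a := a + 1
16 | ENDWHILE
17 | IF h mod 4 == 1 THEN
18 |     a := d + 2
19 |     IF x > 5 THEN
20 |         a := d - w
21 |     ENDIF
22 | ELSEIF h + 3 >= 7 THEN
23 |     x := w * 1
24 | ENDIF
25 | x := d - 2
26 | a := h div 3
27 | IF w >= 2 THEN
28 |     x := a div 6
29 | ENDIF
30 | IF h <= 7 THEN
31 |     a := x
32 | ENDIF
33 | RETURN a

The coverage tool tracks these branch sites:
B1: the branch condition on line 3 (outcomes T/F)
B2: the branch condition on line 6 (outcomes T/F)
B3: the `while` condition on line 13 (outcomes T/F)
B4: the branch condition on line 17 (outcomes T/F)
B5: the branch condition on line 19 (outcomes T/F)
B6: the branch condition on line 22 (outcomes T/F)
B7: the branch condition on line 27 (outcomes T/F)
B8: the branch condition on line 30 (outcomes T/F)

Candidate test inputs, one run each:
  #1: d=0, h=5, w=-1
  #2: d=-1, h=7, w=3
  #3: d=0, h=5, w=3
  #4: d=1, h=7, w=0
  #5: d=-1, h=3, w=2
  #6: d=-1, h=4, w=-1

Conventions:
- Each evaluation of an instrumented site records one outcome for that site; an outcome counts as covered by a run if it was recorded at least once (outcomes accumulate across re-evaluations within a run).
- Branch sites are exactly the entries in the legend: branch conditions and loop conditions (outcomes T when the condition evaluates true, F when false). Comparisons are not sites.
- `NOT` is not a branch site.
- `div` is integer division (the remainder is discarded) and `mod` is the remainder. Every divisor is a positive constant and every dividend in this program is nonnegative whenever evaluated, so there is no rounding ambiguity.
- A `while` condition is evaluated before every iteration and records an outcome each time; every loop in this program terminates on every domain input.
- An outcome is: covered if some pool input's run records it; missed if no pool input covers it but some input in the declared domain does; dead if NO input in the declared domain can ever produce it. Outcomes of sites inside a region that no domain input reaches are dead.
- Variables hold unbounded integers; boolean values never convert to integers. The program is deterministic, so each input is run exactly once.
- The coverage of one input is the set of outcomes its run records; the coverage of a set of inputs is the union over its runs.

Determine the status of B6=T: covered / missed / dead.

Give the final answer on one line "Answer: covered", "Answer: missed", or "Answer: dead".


B6=T is recorded by pool input(s) 2, 4, 6 -> covered
Answer: covered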